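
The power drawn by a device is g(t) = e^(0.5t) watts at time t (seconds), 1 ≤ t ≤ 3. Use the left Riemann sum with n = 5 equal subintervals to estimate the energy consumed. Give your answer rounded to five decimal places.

5.11822

Δt = (3 − 1)/5 = 0.4.
Left endpoints: 1, 1.4, 1.8, 2.2, 2.6.
g(1) ≈ 1.64872, g(1.4) ≈ 2.01375, g(1.8) ≈ 2.45960, g(2.2) ≈ 3.00417, g(2.6) ≈ 3.66930.
Sum = Δt · [g(1) + g(1.4) + g(1.8) + g(2.2) + g(2.6)].
Sum ≈ 5.11822.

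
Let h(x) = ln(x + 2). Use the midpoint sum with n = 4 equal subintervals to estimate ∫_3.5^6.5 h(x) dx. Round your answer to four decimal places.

Δx = (6.5 − 3.5)/4 = 0.75.
Midpoints: 3.875, 4.625, 5.375, 6.125.
h(3.875) ≈ 1.7707, h(4.625) ≈ 1.8909, h(5.375) ≈ 1.9981, h(6.125) ≈ 2.0949.
Sum = Δx · [h(3.875) + h(4.625) + h(5.375) + h(6.125)].
Sum ≈ 5.8159.

5.8159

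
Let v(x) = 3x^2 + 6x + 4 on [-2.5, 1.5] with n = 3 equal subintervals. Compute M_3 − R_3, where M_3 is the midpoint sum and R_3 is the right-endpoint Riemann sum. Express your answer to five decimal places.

-13.33333

M_3 ≈ 21.2222222.
R_3 ≈ 34.5555556.
M_3 − R_3 ≈ -13.33333.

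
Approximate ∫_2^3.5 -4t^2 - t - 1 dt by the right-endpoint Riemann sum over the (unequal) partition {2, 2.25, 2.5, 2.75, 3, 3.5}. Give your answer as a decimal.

-58.25

Subinterval widths: 0.25, 0.25, 0.25, 0.25, 0.5.
Right endpoints: 2.25, 2.5, 2.75, 3, 3.5.
f(2.25) = -23.5, f(2.5) = -28.5, f(2.75) = -34, f(3) = -40, f(3.5) = -53.5.
Sum = Σ Δt_i · f(t_i).
Sum = -58.25.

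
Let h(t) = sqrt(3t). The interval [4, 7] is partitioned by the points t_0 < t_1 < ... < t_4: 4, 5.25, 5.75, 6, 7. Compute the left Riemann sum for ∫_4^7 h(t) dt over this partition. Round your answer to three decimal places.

11.595

Subinterval widths: 1.25, 0.5, 0.25, 1.
Left endpoints: 4, 5.25, 5.75, 6.
h(4) ≈ 3.464, h(5.25) ≈ 3.969, h(5.75) ≈ 4.153, h(6) ≈ 4.243.
Sum = Σ Δt_i · h(t_i).
Sum ≈ 11.595.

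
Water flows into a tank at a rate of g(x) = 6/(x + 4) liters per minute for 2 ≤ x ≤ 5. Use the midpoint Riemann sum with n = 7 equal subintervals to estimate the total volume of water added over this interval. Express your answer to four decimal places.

2.4321

Δx = (5 − 2)/7 = 3/7.
Midpoints: 31/14, 37/14, 43/14, 3.5, 55/14, 61/14, 67/14.
g(31/14) = 28/29, g(37/14) = 28/31, g(43/14) = 28/33, g(3.5) = 0.8, g(55/14) = 28/37, g(61/14) = 28/39, g(67/14) = 28/41.
Sum = Δx · [g(31/14) + g(37/14) + g(43/14) + ...].
Sum ≈ 2.4321.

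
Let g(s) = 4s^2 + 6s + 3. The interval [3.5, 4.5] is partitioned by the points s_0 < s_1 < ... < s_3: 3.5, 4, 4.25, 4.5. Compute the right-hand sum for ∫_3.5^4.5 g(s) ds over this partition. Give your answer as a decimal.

98.4375

Subinterval widths: 0.5, 0.25, 0.25.
Right endpoints: 4, 4.25, 4.5.
g(4) = 91, g(4.25) = 100.75, g(4.5) = 111.
Sum = Σ Δs_i · g(s_i).
Sum = 98.4375.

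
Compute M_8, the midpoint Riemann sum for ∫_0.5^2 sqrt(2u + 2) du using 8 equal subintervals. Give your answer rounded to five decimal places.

Δu = (2 − 0.5)/8 = 0.1875.
Midpoints: 0.59375, 0.78125, 0.96875, 1.15625, 1.34375, 1.53125, 1.71875, 1.90625.
f(0.59375) ≈ 1.78536, f(0.78125) ≈ 1.88746, f(0.96875) ≈ 1.98431, f(1.15625) ≈ 2.07666, f(1.34375) ≈ 2.16506, f(1.53125) ≈ 2.25000, f(1.71875) ≈ 2.33184, f(1.90625) ≈ 2.41091.
Sum = Δu · [f(0.59375) + f(0.78125) + f(0.96875) + ...].
Sum ≈ 3.16718.

3.16718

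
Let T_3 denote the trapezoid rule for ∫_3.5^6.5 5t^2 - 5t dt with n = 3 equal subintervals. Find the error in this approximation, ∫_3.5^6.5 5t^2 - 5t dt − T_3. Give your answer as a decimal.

Exact integral: ∫_3.5^6.5 f(t) dt = 311.25.
T_3 = 313.75.
Error = 311.25 − 313.75 = -2.5.

-2.5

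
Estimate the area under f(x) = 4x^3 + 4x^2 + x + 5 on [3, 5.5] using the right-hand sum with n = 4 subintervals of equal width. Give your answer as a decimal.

1253.53515625

Δx = (5.5 − 3)/4 = 0.625.
Right endpoints: 3.625, 4.25, 4.875, 5.5.
f(3.625) = 251.7265625, f(4.25) = 388.5625, f(4.875) = 568.3671875, f(5.5) = 797.
Sum = Δx · [f(3.625) + f(4.25) + f(4.875) + f(5.5)].
Sum = 1253.53515625.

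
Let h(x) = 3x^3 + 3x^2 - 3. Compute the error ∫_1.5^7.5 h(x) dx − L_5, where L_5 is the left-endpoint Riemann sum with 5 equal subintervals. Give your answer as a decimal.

Exact integral: ∫_1.5^7.5 h(x) dx = 2769.75.
L_5 = 1981.89.
Error = 2769.75 − 1981.89 = 787.86.

787.86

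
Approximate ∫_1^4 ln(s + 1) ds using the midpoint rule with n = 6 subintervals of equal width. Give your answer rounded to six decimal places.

Δs = (4 − 1)/6 = 0.5.
Midpoints: 1.25, 1.75, 2.25, 2.75, 3.25, 3.75.
f(1.25) ≈ 0.810930, f(1.75) ≈ 1.011601, f(2.25) ≈ 1.178655, f(2.75) ≈ 1.321756, f(3.25) ≈ 1.446919, f(3.75) ≈ 1.558145.
Sum = Δs · [f(1.25) + f(1.75) + f(2.25) + ...].
Sum ≈ 3.664003.

3.664003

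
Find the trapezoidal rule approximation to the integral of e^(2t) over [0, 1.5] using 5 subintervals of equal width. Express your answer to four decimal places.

Δt = (1.5 − 0)/5 = 0.3.
f(0) ≈ 1.0000, f(0.3) ≈ 1.8221, f(0.6) ≈ 3.3201, f(0.9) ≈ 6.0496, f(1.2) ≈ 11.0232, f(1.5) ≈ 20.0855.
T_5 = (Δt/2)·[f(t_0) + 2f(t_1) + ... + 2f(t_{4}) + f(t_5)].
Sum ≈ 9.8273.

9.8273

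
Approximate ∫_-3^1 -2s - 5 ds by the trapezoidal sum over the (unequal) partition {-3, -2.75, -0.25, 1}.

-12

Subinterval widths: 0.25, 2.5, 1.25.
f(-3) = 1, f(-2.75) = 0.5, f(-0.25) = -4.5, f(1) = -7.
On each subinterval the trapezoid contributes (Δs_i/2)·[f(s_{i-1}) + f(s_i)].
Sum = -12.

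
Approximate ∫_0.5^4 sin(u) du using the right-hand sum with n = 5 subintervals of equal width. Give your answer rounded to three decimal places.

Δu = (4 − 0.5)/5 = 0.7.
Right endpoints: 1.2, 1.9, 2.6, 3.3, 4.
f(1.2) ≈ 0.932, f(1.9) ≈ 0.946, f(2.6) ≈ 0.516, f(3.3) ≈ -0.158, f(4) ≈ -0.757.
Sum = Δu · [f(1.2) + f(1.9) + f(2.6) + f(3.3) + f(4)].
Sum ≈ 1.036.

1.036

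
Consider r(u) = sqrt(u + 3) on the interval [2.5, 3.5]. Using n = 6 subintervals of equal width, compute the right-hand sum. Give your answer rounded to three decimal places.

2.466

Δu = (3.5 − 2.5)/6 = 1/6.
Right endpoints: 8/3, 17/6, 3, 19/6, 10/3, 3.5.
r(8/3) ≈ 2.380, r(17/6) ≈ 2.415, r(3) ≈ 2.449, r(19/6) ≈ 2.483, r(10/3) ≈ 2.517, r(3.5) ≈ 2.550.
Sum = Δu · [r(8/3) + r(17/6) + r(3) + ...].
Sum ≈ 2.466.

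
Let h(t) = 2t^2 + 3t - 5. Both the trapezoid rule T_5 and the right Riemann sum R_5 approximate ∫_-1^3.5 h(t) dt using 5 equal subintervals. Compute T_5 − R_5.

-16.2

T_5 = 24.84.
R_5 = 41.04.
T_5 − R_5 = -16.2.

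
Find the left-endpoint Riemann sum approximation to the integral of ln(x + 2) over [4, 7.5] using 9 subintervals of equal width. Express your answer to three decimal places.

Δx = (7.5 − 4)/9 = 7/18.
Left endpoints: 4, 79/18, 43/9, 31/6, 50/9, 107/18, 19/3, 121/18, 64/9.
f(4) ≈ 1.792, f(79/18) ≈ 1.855, f(43/9) ≈ 1.914, f(31/6) ≈ 1.969, f(50/9) ≈ 2.022, f(107/18) ≈ 2.072, f(19/3) ≈ 2.120, f(121/18) ≈ 2.166, f(64/9) ≈ 2.209.
Sum = Δx · [f(4) + f(79/18) + f(43/9) + ...].
Sum ≈ 7.047.

7.047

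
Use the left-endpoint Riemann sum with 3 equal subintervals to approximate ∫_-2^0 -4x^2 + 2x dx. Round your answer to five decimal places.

-21.92593

Δx = (0 − (-2))/3 = 2/3.
Left endpoints: -2, -4/3, -2/3.
f(-2) = -20, f(-4/3) = -88/9, f(-2/3) = -28/9.
Sum = Δx · [f(-2) + f(-4/3) + f(-2/3)].
Sum ≈ -21.92593.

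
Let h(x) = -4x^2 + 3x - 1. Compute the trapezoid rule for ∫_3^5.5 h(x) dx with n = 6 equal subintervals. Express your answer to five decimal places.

Δx = (5.5 − 3)/6 = 5/12.
h(3) = -28, h(41/12) = -337/9, h(23/6) = -869/18, h(4.25) = -60.5, h(14/3) = -667/9, h(61/12) = -802/9, h(5.5) = -105.5.
T_6 = (Δx/2)·[h(x_0) + 2h(x_1) + ... + 2h(x_{5}) + h(x_6)].
Sum ≈ -156.74769.

-156.74769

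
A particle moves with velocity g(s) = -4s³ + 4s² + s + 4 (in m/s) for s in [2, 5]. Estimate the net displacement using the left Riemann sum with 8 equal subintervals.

Δs = (5 − 2)/8 = 0.375.
Left endpoints: 2, 2.375, 2.75, 3.125, 3.5, 3.875, 4.25, 4.625.
g(2) = -10, g(2.375) = -24.6484375, g(2.75) = -46.1875, g(3.125) = -75.8828125, g(3.5) = -115, g(3.875) = -164.8046875, g(4.25) = -226.5625, g(4.625) = -301.5390625.
Sum = Δs · [g(2) + g(2.375) + g(2.75) + ...].
Sum = -361.734375.

-361.734375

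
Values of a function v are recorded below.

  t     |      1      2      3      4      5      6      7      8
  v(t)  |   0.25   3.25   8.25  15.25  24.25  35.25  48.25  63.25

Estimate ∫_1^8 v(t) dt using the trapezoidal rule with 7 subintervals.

Δt = 1.
T_7 = (1/2)·[0.25 + 2·3.25 + 2·8.25 + 2·15.25 + 2·24.25 + 2·35.25 + 2·48.25 + 63.25] = 166.25.

166.25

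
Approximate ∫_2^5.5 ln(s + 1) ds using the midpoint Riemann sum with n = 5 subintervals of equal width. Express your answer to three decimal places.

Δs = (5.5 − 2)/5 = 0.7.
Midpoints: 2.35, 3.05, 3.75, 4.45, 5.15.
f(2.35) ≈ 1.209, f(3.05) ≈ 1.399, f(3.75) ≈ 1.558, f(4.45) ≈ 1.696, f(5.15) ≈ 1.816.
Sum = Δs · [f(2.35) + f(3.05) + f(3.75) + f(4.45) + f(5.15)].
Sum ≈ 5.375.

5.375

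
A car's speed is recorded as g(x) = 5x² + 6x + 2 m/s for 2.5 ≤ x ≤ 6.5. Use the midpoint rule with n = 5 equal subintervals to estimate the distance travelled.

546.6

Δx = (6.5 − 2.5)/5 = 0.8.
Midpoints: 2.9, 3.7, 4.5, 5.3, 6.1.
g(2.9) = 61.45, g(3.7) = 92.65, g(4.5) = 130.25, g(5.3) = 174.25, g(6.1) = 224.65.
Sum = Δx · [g(2.9) + g(3.7) + g(4.5) + g(5.3) + g(6.1)].
Sum = 546.6.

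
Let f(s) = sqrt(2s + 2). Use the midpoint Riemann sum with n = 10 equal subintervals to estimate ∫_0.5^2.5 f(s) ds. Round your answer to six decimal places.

4.441701

Δs = (2.5 − 0.5)/10 = 0.2.
Midpoints: 0.6, 0.8, 1, 1.2, 1.4, 1.6, 1.8, 2, 2.2, 2.4.
f(0.6) ≈ 1.788854, f(0.8) ≈ 1.897367, f(1) ≈ 2.000000, f(1.2) ≈ 2.097618, f(1.4) ≈ 2.190890, f(1.6) ≈ 2.280351, f(1.8) ≈ 2.366432, f(2) ≈ 2.449490, f(2.2) ≈ 2.529822, f(2.4) ≈ 2.607681.
Sum = Δs · [f(0.6) + f(0.8) + f(1) + ...].
Sum ≈ 4.441701.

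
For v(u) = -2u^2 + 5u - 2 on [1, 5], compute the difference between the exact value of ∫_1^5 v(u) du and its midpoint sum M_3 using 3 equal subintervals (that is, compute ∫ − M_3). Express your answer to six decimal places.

Exact integral: ∫_1^5 v(u) du ≈ -30.66666667.
M_3 ≈ -29.48148148.
Error ≈ -30.66666667 − (-29.48148148) ≈ -1.185185.

-1.185185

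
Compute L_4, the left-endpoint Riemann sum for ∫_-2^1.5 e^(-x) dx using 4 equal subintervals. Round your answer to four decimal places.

10.7525

Δx = (1.5 − (-2))/4 = 0.875.
Left endpoints: -2, -1.125, -0.25, 0.625.
f(-2) ≈ 7.3891, f(-1.125) ≈ 3.0802, f(-0.25) ≈ 1.2840, f(0.625) ≈ 0.5353.
Sum = Δx · [f(-2) + f(-1.125) + f(-0.25) + f(0.625)].
Sum ≈ 10.7525.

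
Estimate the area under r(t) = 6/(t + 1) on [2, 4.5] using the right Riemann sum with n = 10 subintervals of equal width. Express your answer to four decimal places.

Δt = (4.5 − 2)/10 = 0.25.
Right endpoints: 2.25, 2.5, 2.75, 3, 3.25, 3.5, 3.75, 4, 4.25, 4.5.
r(2.25) = 24/13, r(2.5) = 12/7, r(2.75) = 1.6, r(3) = 1.5, r(3.25) = 24/17, r(3.5) = 4/3, r(3.75) = 24/19, r(4) = 1.2, r(4.25) = 8/7, r(4.5) = 12/11.
Sum = Δt · [r(2.25) + r(2.5) + r(2.75) + ...].
Sum ≈ 3.5256.

3.5256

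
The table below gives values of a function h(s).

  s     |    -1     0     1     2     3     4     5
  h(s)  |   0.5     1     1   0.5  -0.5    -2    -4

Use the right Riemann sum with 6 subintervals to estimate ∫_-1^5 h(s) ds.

-4

Δs = 1.
Sum = 1·[1 + 1 + 0.5 + (-0.5) + (-2) + (-4)] = -4.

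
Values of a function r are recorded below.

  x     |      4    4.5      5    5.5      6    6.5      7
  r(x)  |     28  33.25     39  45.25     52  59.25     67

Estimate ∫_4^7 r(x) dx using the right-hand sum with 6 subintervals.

147.875

Δx = 0.5.
Sum = 0.5·[33.25 + 39 + 45.25 + 52 + 59.25 + 67] = 147.875.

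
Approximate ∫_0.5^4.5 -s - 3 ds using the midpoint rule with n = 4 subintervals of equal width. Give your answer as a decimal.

-22

Δs = (4.5 − 0.5)/4 = 1.
Midpoints: 1, 2, 3, 4.
f(1) = -4, f(2) = -5, f(3) = -6, f(4) = -7.
Sum = Δs · [f(1) + f(2) + f(3) + f(4)].
Sum = -22.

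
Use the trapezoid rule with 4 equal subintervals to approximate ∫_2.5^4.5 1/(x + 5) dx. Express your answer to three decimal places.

Δx = (4.5 − 2.5)/4 = 0.5.
f(2.5) = 2/15, f(3) = 0.125, f(3.5) = 2/17, f(4) = 1/9, f(4.5) = 2/19.
T_4 = (Δx/2)·[f(x_0) + 2f(x_1) + 2f(x_2) + 2f(x_3) + f(x_4)].
Sum ≈ 0.237.

0.237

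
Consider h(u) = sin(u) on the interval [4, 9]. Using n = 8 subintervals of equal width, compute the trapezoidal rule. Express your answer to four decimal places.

Δu = (9 − 4)/8 = 0.625.
h(4) ≈ -0.7568, h(4.625) ≈ -0.9962, h(5.25) ≈ -0.8589, h(5.875) ≈ -0.3969, h(6.5) ≈ 0.2151, h(7.125) ≈ 0.7459, h(7.75) ≈ 0.9946, h(8.375) ≈ 0.8673, h(9) ≈ 0.4121.
T_8 = (Δu/2)·[h(u_0) + 2h(u_1) + ... + 2h(u_{7}) + h(u_8)].
Sum ≈ 0.2490.

0.2490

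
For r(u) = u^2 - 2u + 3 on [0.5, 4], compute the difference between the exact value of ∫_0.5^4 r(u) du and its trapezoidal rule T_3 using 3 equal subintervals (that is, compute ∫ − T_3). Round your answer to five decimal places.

-0.79398

Exact integral: ∫_0.5^4 r(u) du ≈ 16.0416667.
T_3 ≈ 16.8356481.
Error ≈ 16.0416667 − 16.8356481 ≈ -0.79398.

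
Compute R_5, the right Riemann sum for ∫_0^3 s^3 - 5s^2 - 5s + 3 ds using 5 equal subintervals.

-48.24

Δs = (3 − 0)/5 = 0.6.
Right endpoints: 0.6, 1.2, 1.8, 2.4, 3.
f(0.6) = -1.584, f(1.2) = -8.472, f(1.8) = -16.368, f(2.4) = -23.976, f(3) = -30.
Sum = Δs · [f(0.6) + f(1.2) + f(1.8) + f(2.4) + f(3)].
Sum = -48.24.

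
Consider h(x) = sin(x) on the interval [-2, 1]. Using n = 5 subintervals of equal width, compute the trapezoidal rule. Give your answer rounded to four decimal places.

Δx = (1 − (-2))/5 = 0.6.
h(-2) ≈ -0.9093, h(-1.4) ≈ -0.9854, h(-0.8) ≈ -0.7174, h(-0.2) ≈ -0.1987, h(0.4) ≈ 0.3894, h(1) ≈ 0.8415.
T_5 = (Δx/2)·[h(x_0) + 2h(x_1) + ... + 2h(x_{4}) + h(x_5)].
Sum ≈ -0.9276.

-0.9276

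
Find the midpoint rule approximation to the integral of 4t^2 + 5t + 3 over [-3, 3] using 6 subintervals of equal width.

Δt = (3 − (-3))/6 = 1.
Midpoints: -2.5, -1.5, -0.5, 0.5, 1.5, 2.5.
f(-2.5) = 15.5, f(-1.5) = 4.5, f(-0.5) = 1.5, f(0.5) = 6.5, f(1.5) = 19.5, f(2.5) = 40.5.
Sum = Δt · [f(-2.5) + f(-1.5) + f(-0.5) + ...].
Sum = 88.

88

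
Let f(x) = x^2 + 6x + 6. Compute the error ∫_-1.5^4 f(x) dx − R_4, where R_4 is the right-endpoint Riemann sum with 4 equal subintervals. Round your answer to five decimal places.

Exact integral: ∫_-1.5^4 f(x) dx ≈ 96.7083333.
R_4 = 130.58203125.
Error ≈ 96.7083333 − 130.58203125 ≈ -33.87370.

-33.87370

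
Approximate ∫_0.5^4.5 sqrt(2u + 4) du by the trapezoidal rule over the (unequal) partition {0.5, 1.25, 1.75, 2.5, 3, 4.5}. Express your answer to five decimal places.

11.88504

Subinterval widths: 0.75, 0.5, 0.75, 0.5, 1.5.
f(0.5) ≈ 2.23607, f(1.25) ≈ 2.54951, f(1.75) ≈ 2.73861, f(2.5) ≈ 3.00000, f(3) ≈ 3.16228, f(4.5) ≈ 3.60555.
On each subinterval the trapezoid contributes (Δu_i/2)·[f(u_{i-1}) + f(u_i)].
Sum ≈ 11.88504.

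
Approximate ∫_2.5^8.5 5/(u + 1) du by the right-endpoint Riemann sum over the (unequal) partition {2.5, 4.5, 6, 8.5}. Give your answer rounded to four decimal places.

4.2054

Subinterval widths: 2, 1.5, 2.5.
Right endpoints: 4.5, 6, 8.5.
f(4.5) = 10/11, f(6) = 5/7, f(8.5) = 10/19.
Sum = Σ Δu_i · f(u_i).
Sum ≈ 4.2054.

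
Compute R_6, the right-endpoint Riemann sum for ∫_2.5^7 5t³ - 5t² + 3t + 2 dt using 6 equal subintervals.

3046.60546875

Δt = (7 − 2.5)/6 = 0.75.
Right endpoints: 3.25, 4, 4.75, 5.5, 6.25, 7.
f(3.25) = 130.578125, f(4) = 254, f(4.75) = 439.296875, f(5.5) = 699.125, f(6.25) = 1046.140625, f(7) = 1493.
Sum = Δt · [f(3.25) + f(4) + f(4.75) + ...].
Sum = 3046.60546875.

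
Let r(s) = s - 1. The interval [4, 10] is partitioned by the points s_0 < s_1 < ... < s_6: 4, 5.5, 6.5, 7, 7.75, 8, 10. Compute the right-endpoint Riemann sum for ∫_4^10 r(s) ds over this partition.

Subinterval widths: 1.5, 1, 0.5, 0.75, 0.25, 2.
Right endpoints: 5.5, 6.5, 7, 7.75, 8, 10.
r(5.5) = 4.5, r(6.5) = 5.5, r(7) = 6, r(7.75) = 6.75, r(8) = 7, r(10) = 9.
Sum = Σ Δs_i · r(s_i).
Sum = 40.0625.

40.0625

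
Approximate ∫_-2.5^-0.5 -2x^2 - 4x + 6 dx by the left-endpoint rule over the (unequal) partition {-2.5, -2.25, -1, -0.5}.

Subinterval widths: 0.25, 1.25, 0.5.
Left endpoints: -2.5, -2.25, -1.
f(-2.5) = 3.5, f(-2.25) = 4.875, f(-1) = 8.
Sum = Σ Δx_i · f(x_i).
Sum = 10.96875.

10.96875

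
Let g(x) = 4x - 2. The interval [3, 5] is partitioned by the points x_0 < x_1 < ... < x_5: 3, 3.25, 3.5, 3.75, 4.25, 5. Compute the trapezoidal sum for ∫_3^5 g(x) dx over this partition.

Subinterval widths: 0.25, 0.25, 0.25, 0.5, 0.75.
g(3) = 10, g(3.25) = 11, g(3.5) = 12, g(3.75) = 13, g(4.25) = 15, g(5) = 18.
On each subinterval the trapezoid contributes (Δx_i/2)·[g(x_{i-1}) + g(x_i)].
Sum = 28.

28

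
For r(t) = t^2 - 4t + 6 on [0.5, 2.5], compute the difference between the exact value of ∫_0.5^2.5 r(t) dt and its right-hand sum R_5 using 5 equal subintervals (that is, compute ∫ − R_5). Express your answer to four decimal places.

0.3467

Exact integral: ∫_0.5^2.5 r(t) dt ≈ 5.166667.
R_5 = 4.82.
Error ≈ 5.166667 − 4.82 ≈ 0.3467.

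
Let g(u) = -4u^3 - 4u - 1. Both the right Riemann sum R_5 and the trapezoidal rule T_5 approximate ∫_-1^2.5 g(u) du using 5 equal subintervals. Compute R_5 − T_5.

R_5 = -82.81.
T_5 = -54.635.
R_5 − T_5 = -28.175.

-28.175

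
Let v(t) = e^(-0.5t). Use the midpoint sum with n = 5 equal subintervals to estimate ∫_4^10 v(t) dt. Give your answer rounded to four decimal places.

Δt = (10 − 4)/5 = 1.2.
Midpoints: 4.6, 5.8, 7, 8.2, 9.4.
v(4.6) ≈ 0.1003, v(5.8) ≈ 0.0550, v(7) ≈ 0.0302, v(8.2) ≈ 0.0166, v(9.4) ≈ 0.0091.
Sum = Δt · [v(4.6) + v(5.8) + v(7) + v(8.2) + v(9.4)].
Sum ≈ 0.2534.

0.2534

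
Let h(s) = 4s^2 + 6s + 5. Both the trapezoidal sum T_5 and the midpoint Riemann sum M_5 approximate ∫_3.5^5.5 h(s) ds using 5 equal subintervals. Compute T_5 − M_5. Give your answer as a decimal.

0.32

T_5 = 228.88.
M_5 = 228.56.
T_5 − M_5 = 0.32.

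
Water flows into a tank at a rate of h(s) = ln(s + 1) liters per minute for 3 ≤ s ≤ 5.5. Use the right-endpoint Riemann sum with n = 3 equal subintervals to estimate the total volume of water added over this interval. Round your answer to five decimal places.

Δs = (5.5 − 3)/3 = 5/6.
Right endpoints: 23/6, 14/3, 5.5.
h(23/6) ≈ 1.57554, h(14/3) ≈ 1.73460, h(5.5) ≈ 1.87180.
Sum = Δs · [h(23/6) + h(14/3) + h(5.5)].
Sum ≈ 4.31828.

4.31828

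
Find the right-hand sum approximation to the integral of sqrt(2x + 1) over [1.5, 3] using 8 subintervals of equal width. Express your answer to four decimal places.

Δx = (3 − 1.5)/8 = 0.1875.
Right endpoints: 1.6875, 1.875, 2.0625, 2.25, 2.4375, 2.625, 2.8125, 3.
f(1.6875) ≈ 2.0917, f(1.875) ≈ 2.1794, f(2.0625) ≈ 2.2638, f(2.25) ≈ 2.3452, f(2.4375) ≈ 2.4238, f(2.625) ≈ 2.5000, f(2.8125) ≈ 2.5739, f(3) ≈ 2.6458.
Sum = Δx · [f(1.6875) + f(1.875) + f(2.0625) + ...].
Sum ≈ 3.5669.

3.5669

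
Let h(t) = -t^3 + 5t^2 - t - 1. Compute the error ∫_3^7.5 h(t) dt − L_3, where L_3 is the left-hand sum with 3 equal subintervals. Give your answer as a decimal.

-104.203125

Exact integral: ∫_3^7.5 h(t) dt = -140.765625.
L_3 = -36.5625.
Error = -140.765625 − (-36.5625) = -104.203125.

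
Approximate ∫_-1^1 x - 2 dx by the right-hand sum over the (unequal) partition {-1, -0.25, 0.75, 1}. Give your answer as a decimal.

Subinterval widths: 0.75, 1, 0.25.
Right endpoints: -0.25, 0.75, 1.
f(-0.25) = -2.25, f(0.75) = -1.25, f(1) = -1.
Sum = Σ Δx_i · f(x_i).
Sum = -3.1875.

-3.1875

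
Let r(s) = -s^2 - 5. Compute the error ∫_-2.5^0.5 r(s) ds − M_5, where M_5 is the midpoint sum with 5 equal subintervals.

Exact integral: ∫_-2.5^0.5 r(s) ds = -20.25.
M_5 = -20.16.
Error = -20.25 − (-20.16) = -0.09.

-0.09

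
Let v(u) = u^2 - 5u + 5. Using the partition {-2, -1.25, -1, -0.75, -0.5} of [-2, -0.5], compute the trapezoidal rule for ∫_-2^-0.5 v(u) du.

Subinterval widths: 0.75, 0.25, 0.25, 0.25.
v(-2) = 19, v(-1.25) = 12.8125, v(-1) = 11, v(-0.75) = 9.3125, v(-0.5) = 7.75.
On each subinterval the trapezoid contributes (Δu_i/2)·[v(u_{i-1}) + v(u_i)].
Sum = 19.578125.

19.578125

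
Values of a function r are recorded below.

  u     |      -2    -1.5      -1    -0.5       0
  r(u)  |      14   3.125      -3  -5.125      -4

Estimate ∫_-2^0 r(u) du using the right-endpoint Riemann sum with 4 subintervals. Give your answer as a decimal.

-4.5

Δu = 0.5.
Sum = 0.5·[3.125 + (-3) + (-5.125) + (-4)] = -4.5.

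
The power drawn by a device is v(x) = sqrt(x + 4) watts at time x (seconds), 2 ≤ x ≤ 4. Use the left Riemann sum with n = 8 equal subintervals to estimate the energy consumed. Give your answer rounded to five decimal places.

Δx = (4 − 2)/8 = 0.25.
Left endpoints: 2, 2.25, 2.5, 2.75, 3, 3.25, 3.5, 3.75.
v(2) ≈ 2.44949, v(2.25) ≈ 2.50000, v(2.5) ≈ 2.54951, v(2.75) ≈ 2.59808, v(3) ≈ 2.64575, v(3.25) ≈ 2.69258, v(3.5) ≈ 2.73861, v(3.75) ≈ 2.78388.
Sum = Δx · [v(2) + v(2.25) + v(2.5) + ...].
Sum ≈ 5.23948.

5.23948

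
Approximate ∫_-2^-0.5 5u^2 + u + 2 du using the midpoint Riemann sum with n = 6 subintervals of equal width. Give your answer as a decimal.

14.2109375

Δu = (-0.5 − (-2))/6 = 0.25.
Midpoints: -1.875, -1.625, -1.375, -1.125, -0.875, -0.625.
f(-1.875) = 17.703125, f(-1.625) = 13.578125, f(-1.375) = 10.078125, f(-1.125) = 7.203125, f(-0.875) = 4.953125, f(-0.625) = 3.328125.
Sum = Δu · [f(-1.875) + f(-1.625) + f(-1.375) + ...].
Sum = 14.2109375.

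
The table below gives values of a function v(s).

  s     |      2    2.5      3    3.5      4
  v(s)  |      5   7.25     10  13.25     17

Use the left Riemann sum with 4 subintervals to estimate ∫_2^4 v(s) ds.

17.75

Δs = 0.5.
Sum = 0.5·[5 + 7.25 + 10 + 13.25] = 17.75.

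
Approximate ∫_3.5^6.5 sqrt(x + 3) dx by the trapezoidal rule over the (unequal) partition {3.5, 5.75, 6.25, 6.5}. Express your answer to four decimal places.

8.4613

Subinterval widths: 2.25, 0.5, 0.25.
f(3.5) ≈ 2.5495, f(5.75) ≈ 2.9580, f(6.25) ≈ 3.0414, f(6.5) ≈ 3.0822.
On each subinterval the trapezoid contributes (Δx_i/2)·[f(x_{i-1}) + f(x_i)].
Sum ≈ 8.4613.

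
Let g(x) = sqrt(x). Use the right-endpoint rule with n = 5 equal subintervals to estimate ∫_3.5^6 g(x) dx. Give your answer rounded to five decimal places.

Δx = (6 − 3.5)/5 = 0.5.
Right endpoints: 4, 4.5, 5, 5.5, 6.
g(4) ≈ 2.00000, g(4.5) ≈ 2.12132, g(5) ≈ 2.23607, g(5.5) ≈ 2.34521, g(6) ≈ 2.44949.
Sum = Δx · [g(4) + g(4.5) + g(5) + g(5.5) + g(6)].
Sum ≈ 5.57604.

5.57604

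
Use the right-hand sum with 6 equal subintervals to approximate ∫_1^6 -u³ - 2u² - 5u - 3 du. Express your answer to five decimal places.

-705.98380

Δu = (6 − 1)/6 = 5/6.
Right endpoints: 11/6, 8/3, 3.5, 13/3, 31/6, 6.
f(11/6) = -5411/216, f(8/3) = -1337/27, f(3.5) = -87.875, f(13/3) = -3877/27, f(31/6) = -47551/216, f(6) = -321.
Sum = Δu · [f(11/6) + f(8/3) + f(3.5) + ...].
Sum ≈ -705.98380.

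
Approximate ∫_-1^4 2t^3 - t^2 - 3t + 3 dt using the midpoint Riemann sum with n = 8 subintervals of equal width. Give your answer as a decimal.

Δt = (4 − (-1))/8 = 0.625.
Midpoints: -0.6875, -0.0625, 0.5625, 1.1875, 1.8125, 2.4375, 3.0625, 3.6875.
f(-0.6875) = 8069/2048, f(-0.0625) = 6519/2048, f(0.5625) = 2769/2048, f(1.1875) = 2819/2048, f(1.8125) = 12669/2048, f(2.4375) = 38319/2048, f(3.0625) = 85769/2048, f(3.6875) = 161019/2048.
Sum = Δt · [f(-0.6875) + f(-0.0625) + f(0.5625) + ...].
Sum = 97.03125.

97.03125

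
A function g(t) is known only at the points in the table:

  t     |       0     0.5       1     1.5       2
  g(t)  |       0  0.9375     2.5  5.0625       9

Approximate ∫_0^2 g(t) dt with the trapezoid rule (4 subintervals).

6.5

Δt = 0.5.
T_4 = (0.5/2)·[0 + 2·0.9375 + 2·2.5 + 2·5.0625 + 9] = 6.5.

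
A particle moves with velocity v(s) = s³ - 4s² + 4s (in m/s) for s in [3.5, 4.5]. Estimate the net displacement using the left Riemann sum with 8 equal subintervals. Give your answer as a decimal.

Δs = (4.5 − 3.5)/8 = 0.125.
Left endpoints: 3.5, 3.625, 3.75, 3.875, 4, 4.125, 4.25, 4.375.
v(3.5) = 7.875, v(3.625) = 4901/512, v(3.75) = 11.484375, v(3.875) = 6975/512, v(4) = 16, v(4.125) = 9537/512, v(4.25) = 21.515625, v(4.375) = 12635/512.
Sum = Δs · [v(3.5) + v(3.625) + v(3.75) + ...].
Sum = 15.421875.

15.421875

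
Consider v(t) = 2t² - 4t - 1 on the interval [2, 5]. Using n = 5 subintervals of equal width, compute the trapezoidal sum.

33.36

Δt = (5 − 2)/5 = 0.6.
v(2) = -1, v(2.6) = 2.12, v(3.2) = 6.68, v(3.8) = 12.68, v(4.4) = 20.12, v(5) = 29.
T_5 = (Δt/2)·[v(t_0) + 2v(t_1) + ... + 2v(t_{4}) + v(t_5)].
Sum = 33.36.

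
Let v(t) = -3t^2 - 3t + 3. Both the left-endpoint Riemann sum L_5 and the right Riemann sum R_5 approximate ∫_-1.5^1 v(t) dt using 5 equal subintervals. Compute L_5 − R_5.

L_5 = 5.625.
R_5 = 3.75.
L_5 − R_5 = 1.875.

1.875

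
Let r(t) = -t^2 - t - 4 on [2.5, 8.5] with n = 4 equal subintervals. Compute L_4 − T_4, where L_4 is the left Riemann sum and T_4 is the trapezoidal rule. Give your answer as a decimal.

L_4 = -204.75.
T_4 = -258.75.
L_4 − T_4 = 54.

54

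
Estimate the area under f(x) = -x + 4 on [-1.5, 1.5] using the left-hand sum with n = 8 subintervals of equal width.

12.5625

Δx = (1.5 − (-1.5))/8 = 0.375.
Left endpoints: -1.5, -1.125, -0.75, -0.375, 0, 0.375, 0.75, 1.125.
f(-1.5) = 5.5, f(-1.125) = 5.125, f(-0.75) = 4.75, f(-0.375) = 4.375, f(0) = 4, f(0.375) = 3.625, f(0.75) = 3.25, f(1.125) = 2.875.
Sum = Δx · [f(-1.5) + f(-1.125) + f(-0.75) + ...].
Sum = 12.5625.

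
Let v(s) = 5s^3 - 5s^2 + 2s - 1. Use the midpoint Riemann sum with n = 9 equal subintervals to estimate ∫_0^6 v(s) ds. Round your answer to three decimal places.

Δs = (6 − 0)/9 = 2/3.
Midpoints: 1/3, 1, 5/3, 7/3, 3, 11/3, 13/3, 5, 17/3.
v(1/3) = -19/27, v(1) = 1, v(5/3) = 313/27, v(7/3) = 1079/27, v(3) = 95, v(11/3) = 5011/27, v(13/3) = 8657/27, v(5) = 509, v(17/3) = 20509/27.
Sum = Δs · [v(1/3) + v(1) + v(5/3) + ...].
Sum ≈ 1281.111.

1281.111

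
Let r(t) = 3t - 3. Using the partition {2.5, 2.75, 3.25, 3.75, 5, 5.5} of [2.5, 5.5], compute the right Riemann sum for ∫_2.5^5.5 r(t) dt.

30.5625

Subinterval widths: 0.25, 0.5, 0.5, 1.25, 0.5.
Right endpoints: 2.75, 3.25, 3.75, 5, 5.5.
r(2.75) = 5.25, r(3.25) = 6.75, r(3.75) = 8.25, r(5) = 12, r(5.5) = 13.5.
Sum = Σ Δt_i · r(t_i).
Sum = 30.5625.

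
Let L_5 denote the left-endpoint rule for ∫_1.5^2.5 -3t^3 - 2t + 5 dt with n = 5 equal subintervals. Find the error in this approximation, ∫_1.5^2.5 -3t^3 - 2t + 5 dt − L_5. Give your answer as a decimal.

-3.755

Exact integral: ∫_1.5^2.5 f(t) dt = -24.5.
L_5 = -20.745.
Error = -24.5 − (-20.745) = -3.755.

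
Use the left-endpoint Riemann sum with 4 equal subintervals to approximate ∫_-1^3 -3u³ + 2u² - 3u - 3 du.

Δu = (3 − (-1))/4 = 1.
Left endpoints: -1, 0, 1, 2.
f(-1) = 5, f(0) = -3, f(1) = -7, f(2) = -25.
Sum = Δu · [f(-1) + f(0) + f(1) + f(2)].
Sum = -30.

-30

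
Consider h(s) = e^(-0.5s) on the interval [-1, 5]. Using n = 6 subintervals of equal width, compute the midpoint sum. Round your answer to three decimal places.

Δs = (5 − (-1))/6 = 1.
Midpoints: -0.5, 0.5, 1.5, 2.5, 3.5, 4.5.
h(-0.5) ≈ 1.284, h(0.5) ≈ 0.779, h(1.5) ≈ 0.472, h(2.5) ≈ 0.287, h(3.5) ≈ 0.174, h(4.5) ≈ 0.105.
Sum = Δs · [h(-0.5) + h(0.5) + h(1.5) + ...].
Sum ≈ 3.101.

3.101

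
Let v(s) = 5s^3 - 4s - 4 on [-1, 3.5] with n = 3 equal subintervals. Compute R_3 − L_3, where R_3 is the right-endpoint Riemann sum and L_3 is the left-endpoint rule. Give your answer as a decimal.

302.0625

R_3 = 328.5.
L_3 = 26.4375.
R_3 − L_3 = 302.0625.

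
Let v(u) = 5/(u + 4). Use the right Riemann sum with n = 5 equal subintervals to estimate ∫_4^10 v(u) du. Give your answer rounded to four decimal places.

Δu = (10 − 4)/5 = 1.2.
Right endpoints: 5.2, 6.4, 7.6, 8.8, 10.
v(5.2) = 25/46, v(6.4) = 25/52, v(7.6) = 25/58, v(8.8) = 0.390625, v(10) = 5/14.
Sum = Δu · [v(5.2) + v(6.4) + v(7.6) + v(8.8) + v(10)].
Sum ≈ 2.6437.

2.6437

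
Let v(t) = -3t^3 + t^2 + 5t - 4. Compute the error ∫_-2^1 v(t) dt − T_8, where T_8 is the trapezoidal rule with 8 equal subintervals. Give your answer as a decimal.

-0.38671875

Exact integral: ∫_-2^1 v(t) dt = -5.25.
T_8 = -4.86328125.
Error = -5.25 − (-4.86328125) = -0.38671875.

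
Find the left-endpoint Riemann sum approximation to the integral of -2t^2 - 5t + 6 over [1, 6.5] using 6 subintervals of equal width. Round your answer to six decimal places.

-203.665509

Δt = (6.5 − 1)/6 = 11/12.
Left endpoints: 1, 23/12, 17/6, 3.75, 14/3, 67/12.
f(1) = -1, f(23/12) = -787/72, f(17/6) = -218/9, f(3.75) = -40.875, f(14/3) = -548/9, f(67/12) = -6067/72.
Sum = Δt · [f(1) + f(23/12) + f(17/6) + ...].
Sum ≈ -203.665509.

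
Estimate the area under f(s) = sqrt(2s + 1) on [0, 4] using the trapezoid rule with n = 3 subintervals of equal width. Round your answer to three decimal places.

Δs = (4 − 0)/3 = 4/3.
f(0) ≈ 1.000, f(4/3) ≈ 1.915, f(8/3) ≈ 2.517, f(4) ≈ 3.000.
T_3 = (Δs/2)·[f(s_0) + 2f(s_1) + 2f(s_2) + f(s_3)].
Sum ≈ 8.575.

8.575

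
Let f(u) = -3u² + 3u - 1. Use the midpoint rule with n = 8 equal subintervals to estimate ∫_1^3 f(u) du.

Δu = (3 − 1)/8 = 0.25.
Midpoints: 1.125, 1.375, 1.625, 1.875, 2.125, 2.375, 2.625, 2.875.
f(1.125) = -1.421875, f(1.375) = -2.546875, f(1.625) = -4.046875, f(1.875) = -5.921875, f(2.125) = -8.171875, f(2.375) = -10.796875, f(2.625) = -13.796875, f(2.875) = -17.171875.
Sum = Δu · [f(1.125) + f(1.375) + f(1.625) + ...].
Sum = -15.96875.

-15.96875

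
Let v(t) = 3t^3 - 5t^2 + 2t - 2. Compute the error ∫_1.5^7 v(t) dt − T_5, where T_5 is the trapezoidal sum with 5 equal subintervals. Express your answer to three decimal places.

-36.880

Exact integral: ∫_1.5^7 v(t) dt ≈ 1266.66146.
T_5 = 1303.54125.
Error ≈ 1266.66146 − 1303.54125 ≈ -36.880.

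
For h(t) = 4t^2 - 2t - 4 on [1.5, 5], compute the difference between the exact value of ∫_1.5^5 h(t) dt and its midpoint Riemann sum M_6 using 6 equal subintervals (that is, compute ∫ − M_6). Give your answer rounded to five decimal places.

Exact integral: ∫_1.5^5 h(t) dt ≈ 125.4166667.
M_6 ≈ 125.0196759.
Error ≈ 125.4166667 − 125.0196759 ≈ 0.39699.

0.39699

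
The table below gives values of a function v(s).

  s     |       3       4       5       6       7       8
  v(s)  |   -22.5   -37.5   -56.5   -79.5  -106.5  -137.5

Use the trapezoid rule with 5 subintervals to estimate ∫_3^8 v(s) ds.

Δs = 1.
T_5 = (1/2)·[(-22.5) + 2·(-37.5) + 2·(-56.5) + 2·(-79.5) + 2·(-106.5) + (-137.5)] = -360.

-360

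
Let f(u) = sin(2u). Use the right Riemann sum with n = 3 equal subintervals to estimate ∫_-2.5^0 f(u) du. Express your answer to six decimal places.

Δu = (0 − (-2.5))/3 = 5/6.
Right endpoints: -5/3, -5/6, 0.
f(-5/3) ≈ 0.190568, f(-5/6) ≈ -0.995408, f(0) ≈ 0.000000.
Sum = Δu · [f(-5/3) + f(-5/6) + f(0)].
Sum ≈ -0.670700.

-0.670700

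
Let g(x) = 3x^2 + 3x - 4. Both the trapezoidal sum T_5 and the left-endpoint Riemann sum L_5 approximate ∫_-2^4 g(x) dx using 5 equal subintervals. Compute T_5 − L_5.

32.4

T_5 = 70.32.
L_5 = 37.92.
T_5 − L_5 = 32.4.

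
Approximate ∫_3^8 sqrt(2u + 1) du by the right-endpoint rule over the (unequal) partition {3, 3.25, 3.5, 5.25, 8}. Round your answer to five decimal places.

18.66484

Subinterval widths: 0.25, 0.25, 1.75, 2.75.
Right endpoints: 3.25, 3.5, 5.25, 8.
f(3.25) ≈ 2.73861, f(3.5) ≈ 2.82843, f(5.25) ≈ 3.39116, f(8) ≈ 4.12311.
Sum = Σ Δu_i · f(u_i).
Sum ≈ 18.66484.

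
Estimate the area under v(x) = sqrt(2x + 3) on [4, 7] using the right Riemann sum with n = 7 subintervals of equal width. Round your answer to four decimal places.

Δx = (7 − 4)/7 = 3/7.
Right endpoints: 31/7, 34/7, 37/7, 40/7, 43/7, 46/7, 7.
v(31/7) ≈ 3.4434, v(34/7) ≈ 3.5657, v(37/7) ≈ 3.6839, v(40/7) ≈ 3.7985, v(43/7) ≈ 3.9097, v(46/7) ≈ 4.0178, v(7) ≈ 4.1231.
Sum = Δx · [v(31/7) + v(34/7) + v(37/7) + ...].
Sum ≈ 11.3752.

11.3752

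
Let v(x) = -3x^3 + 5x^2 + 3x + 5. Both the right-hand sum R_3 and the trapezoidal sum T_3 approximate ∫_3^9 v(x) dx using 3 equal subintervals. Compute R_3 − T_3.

R_3 = -5476.
T_3 = -3748.
R_3 − T_3 = -1728.

-1728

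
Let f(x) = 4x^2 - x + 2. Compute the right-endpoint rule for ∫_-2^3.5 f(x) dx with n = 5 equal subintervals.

Δx = (3.5 − (-2))/5 = 1.1.
Right endpoints: -0.9, 0.2, 1.3, 2.4, 3.5.
f(-0.9) = 6.14, f(0.2) = 1.96, f(1.3) = 7.46, f(2.4) = 22.64, f(3.5) = 47.5.
Sum = Δx · [f(-0.9) + f(0.2) + f(1.3) + f(2.4) + f(3.5)].
Sum = 94.27.

94.27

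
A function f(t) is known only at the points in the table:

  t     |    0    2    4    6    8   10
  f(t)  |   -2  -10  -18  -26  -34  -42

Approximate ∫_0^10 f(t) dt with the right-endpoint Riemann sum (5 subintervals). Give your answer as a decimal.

-260

Δt = 2.
Sum = 2·[(-10) + (-18) + (-26) + (-34) + (-42)] = -260.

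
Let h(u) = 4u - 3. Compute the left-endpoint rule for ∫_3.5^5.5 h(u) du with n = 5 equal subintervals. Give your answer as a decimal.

Δu = (5.5 − 3.5)/5 = 0.4.
Left endpoints: 3.5, 3.9, 4.3, 4.7, 5.1.
h(3.5) = 11, h(3.9) = 12.6, h(4.3) = 14.2, h(4.7) = 15.8, h(5.1) = 17.4.
Sum = Δu · [h(3.5) + h(3.9) + h(4.3) + h(4.7) + h(5.1)].
Sum = 28.4.

28.4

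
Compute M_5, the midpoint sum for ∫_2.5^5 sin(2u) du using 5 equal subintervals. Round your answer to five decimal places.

0.58546

Δu = (5 − 2.5)/5 = 0.5.
Midpoints: 2.75, 3.25, 3.75, 4.25, 4.75.
f(2.75) ≈ -0.70554, f(3.25) ≈ 0.21512, f(3.75) ≈ 0.93800, f(4.25) ≈ 0.79849, f(4.75) ≈ -0.07515.
Sum = Δu · [f(2.75) + f(3.25) + f(3.75) + f(4.25) + f(4.75)].
Sum ≈ 0.58546.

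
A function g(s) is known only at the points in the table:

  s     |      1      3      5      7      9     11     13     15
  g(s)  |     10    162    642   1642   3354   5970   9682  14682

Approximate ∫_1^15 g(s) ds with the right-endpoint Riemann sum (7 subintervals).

72268

Δs = 2.
Sum = 2·[162 + 642 + 1642 + 3354 + 5970 + 9682 + 14682] = 72268.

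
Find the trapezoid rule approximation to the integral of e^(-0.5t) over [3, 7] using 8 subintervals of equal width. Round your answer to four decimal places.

0.3879

Δt = (7 − 3)/8 = 0.5.
f(3) ≈ 0.2231, f(3.5) ≈ 0.1738, f(4) ≈ 0.1353, f(4.5) ≈ 0.1054, f(5) ≈ 0.0821, f(5.5) ≈ 0.0639, f(6) ≈ 0.0498, f(6.5) ≈ 0.0388, f(7) ≈ 0.0302.
T_8 = (Δt/2)·[f(t_0) + 2f(t_1) + ... + 2f(t_{7}) + f(t_8)].
Sum ≈ 0.3879.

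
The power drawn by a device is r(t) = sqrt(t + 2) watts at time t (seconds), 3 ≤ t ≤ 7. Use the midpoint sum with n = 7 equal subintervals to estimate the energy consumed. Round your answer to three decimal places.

Δt = (7 − 3)/7 = 4/7.
Midpoints: 23/7, 27/7, 31/7, 5, 39/7, 43/7, 47/7.
r(23/7) ≈ 2.299, r(27/7) ≈ 2.420, r(31/7) ≈ 2.535, r(5) ≈ 2.646, r(39/7) ≈ 2.752, r(43/7) ≈ 2.854, r(47/7) ≈ 2.952.
Sum = Δt · [r(23/7) + r(27/7) + r(31/7) + ...].
Sum ≈ 10.547.

10.547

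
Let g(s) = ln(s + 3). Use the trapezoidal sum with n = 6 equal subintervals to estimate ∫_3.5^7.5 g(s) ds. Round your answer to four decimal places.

Δs = (7.5 − 3.5)/6 = 2/3.
g(3.5) ≈ 1.8718, g(25/6) ≈ 1.9694, g(29/6) ≈ 2.0584, g(5.5) ≈ 2.1401, g(37/6) ≈ 2.2156, g(41/6) ≈ 2.2858, g(7.5) ≈ 2.3514.
T_6 = (Δs/2)·[g(s_0) + 2g(s_1) + ... + 2g(s_{5}) + g(s_6)].
Sum ≈ 8.5206.

8.5206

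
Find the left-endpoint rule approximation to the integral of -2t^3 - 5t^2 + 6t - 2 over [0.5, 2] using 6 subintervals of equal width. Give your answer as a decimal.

Δt = (2 − 0.5)/6 = 0.25.
Left endpoints: 0.5, 0.75, 1, 1.25, 1.5, 1.75.
f(0.5) = -0.5, f(0.75) = -1.15625, f(1) = -3, f(1.25) = -6.21875, f(1.5) = -11, f(1.75) = -17.53125.
Sum = Δt · [f(0.5) + f(0.75) + f(1) + ...].
Sum = -9.8515625.

-9.8515625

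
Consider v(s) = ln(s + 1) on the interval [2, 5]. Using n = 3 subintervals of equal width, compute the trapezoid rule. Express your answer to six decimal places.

4.440918

Δs = (5 − 2)/3 = 1.
v(2) ≈ 1.098612, v(3) ≈ 1.386294, v(4) ≈ 1.609438, v(5) ≈ 1.791759.
T_3 = (Δs/2)·[v(s_0) + 2v(s_1) + 2v(s_2) + v(s_3)].
Sum ≈ 4.440918.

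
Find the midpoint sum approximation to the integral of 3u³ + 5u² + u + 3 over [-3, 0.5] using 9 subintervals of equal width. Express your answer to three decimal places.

Δu = (0.5 − (-3))/9 = 7/18.
Midpoints: -101/36, -29/12, -73/36, -59/36, -1.25, -31/36, -17/36, -1/12, 11/36.
f(-101/36) = -415217/15552, f(-29/12) = -2411/192, f(-73/36) = -54157/15552, f(-59/36) = 24649/15552, f(-1.25) = 3.703125, f(-31/36) = 61133/15552, f(-17/36) = 51739/15552, f(-1/12) = 1699/576, f(11/36) = 59999/15552.
Sum = Δu · [f(-101/36) + f(-29/12) + f(-73/36) + ...].
Sum ≈ -9.094.

-9.094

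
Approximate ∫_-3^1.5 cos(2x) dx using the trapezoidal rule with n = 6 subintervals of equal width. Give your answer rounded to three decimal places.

-0.056

Δx = (1.5 − (-3))/6 = 0.75.
f(-3) ≈ 0.960, f(-2.25) ≈ -0.211, f(-1.5) ≈ -0.990, f(-0.75) ≈ 0.071, f(0) ≈ 1.000, f(0.75) ≈ 0.071, f(1.5) ≈ -0.990.
T_6 = (Δx/2)·[f(x_0) + 2f(x_1) + ... + 2f(x_{5}) + f(x_6)].
Sum ≈ -0.056.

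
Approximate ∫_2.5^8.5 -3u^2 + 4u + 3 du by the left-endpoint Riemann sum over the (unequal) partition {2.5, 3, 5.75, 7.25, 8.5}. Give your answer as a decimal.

-302.765625

Subinterval widths: 0.5, 2.75, 1.5, 1.25.
Left endpoints: 2.5, 3, 5.75, 7.25.
f(2.5) = -5.75, f(3) = -12, f(5.75) = -73.1875, f(7.25) = -125.6875.
Sum = Σ Δu_i · f(u_i).
Sum = -302.765625.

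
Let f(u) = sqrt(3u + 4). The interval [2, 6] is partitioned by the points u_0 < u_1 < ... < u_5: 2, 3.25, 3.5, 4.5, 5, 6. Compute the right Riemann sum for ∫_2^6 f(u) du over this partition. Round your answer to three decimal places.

Subinterval widths: 1.25, 0.25, 1, 0.5, 1.
Right endpoints: 3.25, 3.5, 4.5, 5, 6.
f(3.25) ≈ 3.708, f(3.5) ≈ 3.808, f(4.5) ≈ 4.183, f(5) ≈ 4.359, f(6) ≈ 4.690.
Sum = Σ Δu_i · f(u_i).
Sum ≈ 16.640.

16.640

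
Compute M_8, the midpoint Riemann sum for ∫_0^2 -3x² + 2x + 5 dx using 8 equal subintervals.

Δx = (2 − 0)/8 = 0.25.
Midpoints: 0.125, 0.375, 0.625, 0.875, 1.125, 1.375, 1.625, 1.875.
f(0.125) = 5.203125, f(0.375) = 5.328125, f(0.625) = 5.078125, f(0.875) = 4.453125, f(1.125) = 3.453125, f(1.375) = 2.078125, f(1.625) = 0.328125, f(1.875) = -1.796875.
Sum = Δx · [f(0.125) + f(0.375) + f(0.625) + ...].
Sum = 6.03125.

6.03125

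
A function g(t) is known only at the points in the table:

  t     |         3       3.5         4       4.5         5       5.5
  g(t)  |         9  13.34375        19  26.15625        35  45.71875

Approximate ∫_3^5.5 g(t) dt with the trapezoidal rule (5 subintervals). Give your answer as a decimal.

Δt = 0.5.
T_5 = (0.5/2)·[9 + 2·13.34375 + 2·19 + 2·26.15625 + 2·35 + 45.71875] = 60.4296875.

60.4296875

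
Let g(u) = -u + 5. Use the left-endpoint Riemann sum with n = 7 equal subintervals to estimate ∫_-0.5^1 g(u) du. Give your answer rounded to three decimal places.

7.286

Δu = (1 − (-0.5))/7 = 3/14.
Left endpoints: -0.5, -2/7, -1/14, 1/7, 5/14, 4/7, 11/14.
g(-0.5) = 5.5, g(-2/7) = 37/7, g(-1/14) = 71/14, g(1/7) = 34/7, g(5/14) = 65/14, g(4/7) = 31/7, g(11/14) = 59/14.
Sum = Δu · [g(-0.5) + g(-2/7) + g(-1/14) + ...].
Sum ≈ 7.286.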